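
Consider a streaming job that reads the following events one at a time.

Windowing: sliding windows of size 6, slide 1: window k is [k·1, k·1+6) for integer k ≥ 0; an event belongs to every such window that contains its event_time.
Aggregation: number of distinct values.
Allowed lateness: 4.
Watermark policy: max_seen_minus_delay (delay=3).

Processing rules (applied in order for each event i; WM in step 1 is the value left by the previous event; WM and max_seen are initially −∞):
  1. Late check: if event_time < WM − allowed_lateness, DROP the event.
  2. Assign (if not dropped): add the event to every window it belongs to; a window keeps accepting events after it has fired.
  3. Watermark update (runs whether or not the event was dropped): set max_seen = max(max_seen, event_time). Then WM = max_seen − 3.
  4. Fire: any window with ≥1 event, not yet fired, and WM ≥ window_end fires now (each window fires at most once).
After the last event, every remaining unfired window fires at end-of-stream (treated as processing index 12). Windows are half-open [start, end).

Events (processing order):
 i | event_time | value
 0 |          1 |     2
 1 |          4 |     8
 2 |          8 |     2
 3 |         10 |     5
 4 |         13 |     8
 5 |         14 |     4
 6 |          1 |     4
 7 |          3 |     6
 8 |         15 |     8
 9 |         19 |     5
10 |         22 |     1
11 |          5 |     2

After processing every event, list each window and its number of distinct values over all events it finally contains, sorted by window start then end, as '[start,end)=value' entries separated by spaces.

i=0 t=1 v=2: → [1,7),[0,6); WM=-2
i=1 t=4 v=8: → [4,10),[3,9),[2,8),[1,7),[0,6); WM=1
i=2 t=8 v=2: → [8,14),[7,13),[6,12),[5,11),[4,10),[3,9); WM=5
i=3 t=10 v=5: → [10,16),[9,15),[8,14),[7,13),[6,12),[5,11); WM=7; [0,6) fires=2 [1,7) fires=2
i=4 t=13 v=8: → [13,19),[12,18),[11,17),[10,16),[9,15),[8,14); WM=10; [2,8) fires=1 [3,9) fires=2 [4,10) fires=2
i=5 t=14 v=4: → [14,20),[13,19),[12,18),[11,17),[10,16),[9,15); WM=11; [5,11) fires=2
i=6 t=1 v=4: DROP (t<11-4); WM=11
i=7 t=3 v=6: DROP (t<11-4); WM=11
i=8 t=15 v=8: → [15,21),[14,20),[13,19),[12,18),[11,17),[10,16); WM=12; [6,12) fires=2
i=9 t=19 v=5: → [19,25),[18,24),[17,23),[16,22),[15,21),[14,20); WM=16; [7,13) fires=2 [8,14) fires=3 [9,15) fires=3 [10,16) fires=3
i=10 t=22 v=1: → [22,28),[21,27),[20,26),[19,25),[18,24),[17,23); WM=19; [11,17) fires=2 [12,18) fires=2 [13,19) fires=2
i=11 t=5 v=2: DROP (t<19-4); WM=19

[0,6)=2 [1,7)=2 [2,8)=1 [3,9)=2 [4,10)=2 [5,11)=2 [6,12)=2 [7,13)=2 [8,14)=3 [9,15)=3 [10,16)=3 [11,17)=2 [12,18)=2 [13,19)=2 [14,20)=3 [15,21)=2 [16,22)=1 [17,23)=2 [18,24)=2 [19,25)=2 [20,26)=1 [21,27)=1 [22,28)=1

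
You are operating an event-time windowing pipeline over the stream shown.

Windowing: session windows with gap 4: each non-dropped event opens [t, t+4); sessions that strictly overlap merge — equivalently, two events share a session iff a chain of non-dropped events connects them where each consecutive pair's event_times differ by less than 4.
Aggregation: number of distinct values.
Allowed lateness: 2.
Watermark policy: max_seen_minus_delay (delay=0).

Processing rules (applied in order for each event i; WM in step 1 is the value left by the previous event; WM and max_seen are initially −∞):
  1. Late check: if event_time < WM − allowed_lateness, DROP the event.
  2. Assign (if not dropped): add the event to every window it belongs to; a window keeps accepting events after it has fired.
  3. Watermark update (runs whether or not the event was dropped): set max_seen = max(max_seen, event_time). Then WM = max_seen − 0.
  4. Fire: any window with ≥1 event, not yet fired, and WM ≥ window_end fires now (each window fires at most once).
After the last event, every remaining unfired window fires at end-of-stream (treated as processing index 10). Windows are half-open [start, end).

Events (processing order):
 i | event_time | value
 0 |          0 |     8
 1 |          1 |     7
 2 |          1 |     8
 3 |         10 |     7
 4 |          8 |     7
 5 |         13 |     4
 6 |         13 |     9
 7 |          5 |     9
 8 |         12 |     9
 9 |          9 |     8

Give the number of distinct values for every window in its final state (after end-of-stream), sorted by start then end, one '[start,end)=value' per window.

i=0 t=0 v=8: → [0,4); WM=0
i=1 t=1 v=7: → [0,5); WM=1
i=2 t=1 v=8: → [0,5); WM=1
i=3 t=10 v=7: → [10,14); WM=10
i=4 t=8 v=7: → [8,14); WM=10
i=5 t=13 v=4: → [8,17); WM=13
i=6 t=13 v=9: → [8,17); WM=13
i=7 t=5 v=9: DROP (t<13-2); WM=13
i=8 t=12 v=9: → [8,17); WM=13
i=9 t=9 v=8: DROP (t<13-2); WM=13

[0,5)=2 [8,17)=3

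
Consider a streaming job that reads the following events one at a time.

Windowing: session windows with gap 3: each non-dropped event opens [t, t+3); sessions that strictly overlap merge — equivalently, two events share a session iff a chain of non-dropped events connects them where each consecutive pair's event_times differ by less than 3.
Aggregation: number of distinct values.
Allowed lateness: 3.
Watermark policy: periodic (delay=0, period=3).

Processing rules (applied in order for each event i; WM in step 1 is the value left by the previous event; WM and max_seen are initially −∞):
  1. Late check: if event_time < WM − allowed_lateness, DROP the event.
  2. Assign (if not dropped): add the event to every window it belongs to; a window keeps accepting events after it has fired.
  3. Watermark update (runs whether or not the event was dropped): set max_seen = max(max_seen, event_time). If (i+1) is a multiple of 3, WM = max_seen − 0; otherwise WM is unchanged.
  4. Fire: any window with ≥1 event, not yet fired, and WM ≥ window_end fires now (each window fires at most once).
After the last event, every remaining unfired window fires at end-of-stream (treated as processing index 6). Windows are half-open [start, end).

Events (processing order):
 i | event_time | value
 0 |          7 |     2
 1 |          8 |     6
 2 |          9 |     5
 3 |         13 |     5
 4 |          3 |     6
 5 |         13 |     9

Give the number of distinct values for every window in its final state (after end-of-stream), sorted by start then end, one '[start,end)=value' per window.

[7,12)=3 [13,16)=2

i=0 t=7 v=2: → [7,10); WM=−∞
i=1 t=8 v=6: → [7,11); WM=−∞
i=2 t=9 v=5: → [7,12); WM=9
i=3 t=13 v=5: → [13,16); WM=9
i=4 t=3 v=6: DROP (t<9-3); WM=9
i=5 t=13 v=9: → [13,16); WM=13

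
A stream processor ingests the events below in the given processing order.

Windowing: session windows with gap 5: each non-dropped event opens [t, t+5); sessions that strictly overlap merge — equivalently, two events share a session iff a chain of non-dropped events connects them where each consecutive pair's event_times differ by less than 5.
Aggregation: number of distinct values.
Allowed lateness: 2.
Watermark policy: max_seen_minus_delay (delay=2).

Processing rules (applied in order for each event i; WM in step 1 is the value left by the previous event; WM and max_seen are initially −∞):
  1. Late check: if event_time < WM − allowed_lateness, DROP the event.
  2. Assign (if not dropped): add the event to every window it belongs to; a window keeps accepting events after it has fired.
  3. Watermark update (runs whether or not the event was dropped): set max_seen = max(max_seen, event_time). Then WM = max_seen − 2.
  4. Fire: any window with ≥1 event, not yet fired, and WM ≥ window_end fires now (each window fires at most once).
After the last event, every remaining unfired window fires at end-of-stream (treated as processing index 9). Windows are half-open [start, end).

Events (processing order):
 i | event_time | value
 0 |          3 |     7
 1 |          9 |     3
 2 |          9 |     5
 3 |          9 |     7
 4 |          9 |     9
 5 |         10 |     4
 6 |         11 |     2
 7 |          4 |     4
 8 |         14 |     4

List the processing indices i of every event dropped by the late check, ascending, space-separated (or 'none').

i=0 t=3 v=7: → [3,8); WM=1
i=1 t=9 v=3: → [9,14); WM=7
i=2 t=9 v=5: → [9,14); WM=7
i=3 t=9 v=7: → [9,14); WM=7
i=4 t=9 v=9: → [9,14); WM=7
i=5 t=10 v=4: → [9,15); WM=8
i=6 t=11 v=2: → [9,16); WM=9
i=7 t=4 v=4: DROP (t<9-2); WM=9
i=8 t=14 v=4: → [9,19); WM=12

7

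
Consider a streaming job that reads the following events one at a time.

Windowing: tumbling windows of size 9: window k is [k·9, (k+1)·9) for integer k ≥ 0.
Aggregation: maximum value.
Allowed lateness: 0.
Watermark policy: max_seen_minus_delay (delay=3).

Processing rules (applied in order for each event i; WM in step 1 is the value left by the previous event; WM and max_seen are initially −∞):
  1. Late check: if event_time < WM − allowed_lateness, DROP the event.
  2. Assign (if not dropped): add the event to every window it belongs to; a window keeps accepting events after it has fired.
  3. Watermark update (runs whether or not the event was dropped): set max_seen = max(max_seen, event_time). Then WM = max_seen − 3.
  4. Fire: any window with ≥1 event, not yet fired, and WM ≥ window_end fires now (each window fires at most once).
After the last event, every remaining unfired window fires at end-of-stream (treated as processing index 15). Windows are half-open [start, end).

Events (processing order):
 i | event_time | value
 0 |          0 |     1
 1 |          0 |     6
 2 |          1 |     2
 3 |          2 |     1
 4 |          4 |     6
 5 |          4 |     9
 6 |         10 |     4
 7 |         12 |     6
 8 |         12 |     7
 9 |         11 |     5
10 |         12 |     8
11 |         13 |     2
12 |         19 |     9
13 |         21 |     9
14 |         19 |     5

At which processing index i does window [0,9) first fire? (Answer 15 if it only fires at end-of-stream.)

7

i=0 t=0 v=1: → [0,9); WM=-3
i=1 t=0 v=6: → [0,9); WM=-3
i=2 t=1 v=2: → [0,9); WM=-2
i=3 t=2 v=1: → [0,9); WM=-1
i=4 t=4 v=6: → [0,9); WM=1
i=5 t=4 v=9: → [0,9); WM=1
i=6 t=10 v=4: → [9,18); WM=7
i=7 t=12 v=6: → [9,18); WM=9; [0,9) fires=9
i=8 t=12 v=7: → [9,18); WM=9
i=9 t=11 v=5: → [9,18); WM=9
i=10 t=12 v=8: → [9,18); WM=9
i=11 t=13 v=2: → [9,18); WM=10
i=12 t=19 v=9: → [18,27); WM=16
i=13 t=21 v=9: → [18,27); WM=18; [9,18) fires=8
i=14 t=19 v=5: → [18,27); WM=18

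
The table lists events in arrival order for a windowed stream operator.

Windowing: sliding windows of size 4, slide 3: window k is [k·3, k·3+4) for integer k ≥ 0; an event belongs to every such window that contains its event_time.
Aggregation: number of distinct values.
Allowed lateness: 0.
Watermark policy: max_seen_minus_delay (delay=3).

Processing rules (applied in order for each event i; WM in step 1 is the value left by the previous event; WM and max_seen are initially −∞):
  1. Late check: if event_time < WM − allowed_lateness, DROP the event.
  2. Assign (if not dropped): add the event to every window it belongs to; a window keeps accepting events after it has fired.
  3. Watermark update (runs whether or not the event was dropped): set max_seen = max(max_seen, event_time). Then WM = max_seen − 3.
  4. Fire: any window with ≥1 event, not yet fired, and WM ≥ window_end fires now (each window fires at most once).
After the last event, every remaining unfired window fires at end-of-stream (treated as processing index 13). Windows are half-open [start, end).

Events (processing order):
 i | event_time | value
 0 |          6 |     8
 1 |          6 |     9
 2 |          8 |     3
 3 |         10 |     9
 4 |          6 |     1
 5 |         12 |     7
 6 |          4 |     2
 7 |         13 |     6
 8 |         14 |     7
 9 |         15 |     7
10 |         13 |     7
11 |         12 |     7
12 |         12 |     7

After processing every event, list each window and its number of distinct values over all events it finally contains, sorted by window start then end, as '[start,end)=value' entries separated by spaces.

[3,7)=2 [6,10)=3 [9,13)=2 [12,16)=2 [15,19)=1

i=0 t=6 v=8: → [6,10),[3,7); WM=3
i=1 t=6 v=9: → [6,10),[3,7); WM=3
i=2 t=8 v=3: → [6,10); WM=5
i=3 t=10 v=9: → [9,13); WM=7; [3,7) fires=2
i=4 t=6 v=1: DROP (t<7-0); WM=7
i=5 t=12 v=7: → [12,16),[9,13); WM=9
i=6 t=4 v=2: DROP (t<9-0); WM=9
i=7 t=13 v=6: → [12,16); WM=10; [6,10) fires=3
i=8 t=14 v=7: → [12,16); WM=11
i=9 t=15 v=7: → [15,19),[12,16); WM=12
i=10 t=13 v=7: → [12,16); WM=12
i=11 t=12 v=7: → [12,16),[9,13); WM=12
i=12 t=12 v=7: → [12,16),[9,13); WM=12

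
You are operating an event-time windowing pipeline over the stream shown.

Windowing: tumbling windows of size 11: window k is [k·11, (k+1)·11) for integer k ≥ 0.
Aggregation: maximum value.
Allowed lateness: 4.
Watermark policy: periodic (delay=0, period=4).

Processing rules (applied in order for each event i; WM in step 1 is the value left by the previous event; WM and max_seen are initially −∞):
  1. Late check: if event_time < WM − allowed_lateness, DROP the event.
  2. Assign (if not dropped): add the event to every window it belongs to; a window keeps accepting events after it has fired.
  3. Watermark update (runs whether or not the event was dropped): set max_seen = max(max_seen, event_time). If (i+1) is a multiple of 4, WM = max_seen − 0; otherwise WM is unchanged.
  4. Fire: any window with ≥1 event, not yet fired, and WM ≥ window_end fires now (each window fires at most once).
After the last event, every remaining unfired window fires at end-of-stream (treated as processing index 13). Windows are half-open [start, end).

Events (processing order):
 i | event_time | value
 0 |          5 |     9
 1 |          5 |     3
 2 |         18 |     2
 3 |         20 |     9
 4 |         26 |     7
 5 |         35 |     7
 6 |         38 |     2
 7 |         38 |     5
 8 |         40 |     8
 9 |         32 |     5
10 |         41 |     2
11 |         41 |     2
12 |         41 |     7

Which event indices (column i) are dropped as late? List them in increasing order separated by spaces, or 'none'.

i=0 t=5 v=9: → [0,11); WM=−∞
i=1 t=5 v=3: → [0,11); WM=−∞
i=2 t=18 v=2: → [11,22); WM=−∞
i=3 t=20 v=9: → [11,22); WM=20; [0,11) fires=9
i=4 t=26 v=7: → [22,33); WM=20
i=5 t=35 v=7: → [33,44); WM=20
i=6 t=38 v=2: → [33,44); WM=20
i=7 t=38 v=5: → [33,44); WM=38; [11,22) fires=9 [22,33) fires=7
i=8 t=40 v=8: → [33,44); WM=38
i=9 t=32 v=5: DROP (t<38-4); WM=38
i=10 t=41 v=2: → [33,44); WM=38
i=11 t=41 v=2: → [33,44); WM=41
i=12 t=41 v=7: → [33,44); WM=41

9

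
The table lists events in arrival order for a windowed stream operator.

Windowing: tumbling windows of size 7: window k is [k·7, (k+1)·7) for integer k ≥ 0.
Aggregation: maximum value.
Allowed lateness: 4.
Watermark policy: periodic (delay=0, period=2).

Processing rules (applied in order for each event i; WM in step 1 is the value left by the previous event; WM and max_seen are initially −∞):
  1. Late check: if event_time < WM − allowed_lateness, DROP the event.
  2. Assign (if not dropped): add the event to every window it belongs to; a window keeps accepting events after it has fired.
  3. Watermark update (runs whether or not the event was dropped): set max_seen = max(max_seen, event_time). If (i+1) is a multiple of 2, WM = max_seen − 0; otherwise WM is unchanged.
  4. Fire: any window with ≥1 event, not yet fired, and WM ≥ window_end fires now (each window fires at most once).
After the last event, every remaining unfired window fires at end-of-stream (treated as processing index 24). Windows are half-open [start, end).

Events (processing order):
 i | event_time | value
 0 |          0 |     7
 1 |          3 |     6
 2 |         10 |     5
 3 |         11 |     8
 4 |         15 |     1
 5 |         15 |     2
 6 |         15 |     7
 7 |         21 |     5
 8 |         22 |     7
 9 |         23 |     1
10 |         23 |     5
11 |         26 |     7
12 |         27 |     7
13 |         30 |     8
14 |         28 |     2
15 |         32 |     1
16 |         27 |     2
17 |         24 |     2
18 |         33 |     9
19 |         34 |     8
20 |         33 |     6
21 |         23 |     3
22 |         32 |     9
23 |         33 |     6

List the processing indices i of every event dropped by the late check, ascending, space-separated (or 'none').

i=0 t=0 v=7: → [0,7); WM=−∞
i=1 t=3 v=6: → [0,7); WM=3
i=2 t=10 v=5: → [7,14); WM=3
i=3 t=11 v=8: → [7,14); WM=11; [0,7) fires=7
i=4 t=15 v=1: → [14,21); WM=11
i=5 t=15 v=2: → [14,21); WM=15; [7,14) fires=8
i=6 t=15 v=7: → [14,21); WM=15
i=7 t=21 v=5: → [21,28); WM=21; [14,21) fires=7
i=8 t=22 v=7: → [21,28); WM=21
i=9 t=23 v=1: → [21,28); WM=23
i=10 t=23 v=5: → [21,28); WM=23
i=11 t=26 v=7: → [21,28); WM=26
i=12 t=27 v=7: → [21,28); WM=26
i=13 t=30 v=8: → [28,35); WM=30; [21,28) fires=7
i=14 t=28 v=2: → [28,35); WM=30
i=15 t=32 v=1: → [28,35); WM=32
i=16 t=27 v=2: DROP (t<32-4); WM=32
i=17 t=24 v=2: DROP (t<32-4); WM=32
i=18 t=33 v=9: → [28,35); WM=32
i=19 t=34 v=8: → [28,35); WM=34
i=20 t=33 v=6: → [28,35); WM=34
i=21 t=23 v=3: DROP (t<34-4); WM=34
i=22 t=32 v=9: → [28,35); WM=34
i=23 t=33 v=6: → [28,35); WM=34

16 17 21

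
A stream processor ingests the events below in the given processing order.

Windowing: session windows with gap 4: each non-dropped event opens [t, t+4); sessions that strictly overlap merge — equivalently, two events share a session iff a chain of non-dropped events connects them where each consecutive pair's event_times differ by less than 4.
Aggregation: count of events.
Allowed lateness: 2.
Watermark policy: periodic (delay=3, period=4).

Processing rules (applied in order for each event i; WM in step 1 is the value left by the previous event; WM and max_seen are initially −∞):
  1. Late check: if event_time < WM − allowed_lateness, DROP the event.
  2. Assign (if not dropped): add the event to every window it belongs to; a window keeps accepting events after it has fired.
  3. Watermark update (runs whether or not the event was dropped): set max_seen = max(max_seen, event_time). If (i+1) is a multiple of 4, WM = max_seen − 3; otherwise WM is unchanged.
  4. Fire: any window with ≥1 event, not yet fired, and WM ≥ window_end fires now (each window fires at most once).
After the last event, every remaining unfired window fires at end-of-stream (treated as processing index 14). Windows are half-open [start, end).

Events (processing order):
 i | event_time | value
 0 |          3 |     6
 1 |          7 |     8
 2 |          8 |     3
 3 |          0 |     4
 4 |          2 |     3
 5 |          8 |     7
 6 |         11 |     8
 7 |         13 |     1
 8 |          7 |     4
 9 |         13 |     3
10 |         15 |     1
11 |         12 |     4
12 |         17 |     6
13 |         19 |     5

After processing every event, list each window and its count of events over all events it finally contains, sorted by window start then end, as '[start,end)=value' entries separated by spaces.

[0,7)=2 [7,23)=10

i=0 t=3 v=6: → [3,7); WM=−∞
i=1 t=7 v=8: → [7,11); WM=−∞
i=2 t=8 v=3: → [7,12); WM=−∞
i=3 t=0 v=4: → [0,7); WM=5
i=4 t=2 v=3: DROP (t<5-2); WM=5
i=5 t=8 v=7: → [7,12); WM=5
i=6 t=11 v=8: → [7,15); WM=5
i=7 t=13 v=1: → [7,17); WM=10
i=8 t=7 v=4: DROP (t<10-2); WM=10
i=9 t=13 v=3: → [7,17); WM=10
i=10 t=15 v=1: → [7,19); WM=10
i=11 t=12 v=4: → [7,19); WM=12
i=12 t=17 v=6: → [7,21); WM=12
i=13 t=19 v=5: → [7,23); WM=12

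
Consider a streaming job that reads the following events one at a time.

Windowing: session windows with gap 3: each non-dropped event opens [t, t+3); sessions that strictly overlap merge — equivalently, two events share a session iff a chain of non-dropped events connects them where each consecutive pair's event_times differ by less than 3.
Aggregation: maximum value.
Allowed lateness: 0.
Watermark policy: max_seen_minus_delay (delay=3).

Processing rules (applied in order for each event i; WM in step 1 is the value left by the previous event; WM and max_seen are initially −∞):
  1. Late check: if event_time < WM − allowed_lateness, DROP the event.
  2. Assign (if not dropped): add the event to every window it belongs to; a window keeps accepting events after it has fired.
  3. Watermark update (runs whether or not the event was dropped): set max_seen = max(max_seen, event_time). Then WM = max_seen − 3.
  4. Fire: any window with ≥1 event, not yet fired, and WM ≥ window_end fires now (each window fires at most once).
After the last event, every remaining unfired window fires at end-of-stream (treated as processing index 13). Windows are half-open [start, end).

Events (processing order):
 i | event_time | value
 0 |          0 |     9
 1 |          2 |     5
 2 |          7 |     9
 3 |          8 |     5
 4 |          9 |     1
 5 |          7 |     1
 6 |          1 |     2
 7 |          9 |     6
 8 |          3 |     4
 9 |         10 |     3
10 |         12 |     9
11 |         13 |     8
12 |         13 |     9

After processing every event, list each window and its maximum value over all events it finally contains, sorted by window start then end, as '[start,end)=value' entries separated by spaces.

i=0 t=0 v=9: → [0,3); WM=-3
i=1 t=2 v=5: → [0,5); WM=-1
i=2 t=7 v=9: → [7,10); WM=4
i=3 t=8 v=5: → [7,11); WM=5
i=4 t=9 v=1: → [7,12); WM=6
i=5 t=7 v=1: → [7,12); WM=6
i=6 t=1 v=2: DROP (t<6-0); WM=6
i=7 t=9 v=6: → [7,12); WM=6
i=8 t=3 v=4: DROP (t<6-0); WM=6
i=9 t=10 v=3: → [7,13); WM=7
i=10 t=12 v=9: → [7,15); WM=9
i=11 t=13 v=8: → [7,16); WM=10
i=12 t=13 v=9: → [7,16); WM=10

[0,5)=9 [7,16)=9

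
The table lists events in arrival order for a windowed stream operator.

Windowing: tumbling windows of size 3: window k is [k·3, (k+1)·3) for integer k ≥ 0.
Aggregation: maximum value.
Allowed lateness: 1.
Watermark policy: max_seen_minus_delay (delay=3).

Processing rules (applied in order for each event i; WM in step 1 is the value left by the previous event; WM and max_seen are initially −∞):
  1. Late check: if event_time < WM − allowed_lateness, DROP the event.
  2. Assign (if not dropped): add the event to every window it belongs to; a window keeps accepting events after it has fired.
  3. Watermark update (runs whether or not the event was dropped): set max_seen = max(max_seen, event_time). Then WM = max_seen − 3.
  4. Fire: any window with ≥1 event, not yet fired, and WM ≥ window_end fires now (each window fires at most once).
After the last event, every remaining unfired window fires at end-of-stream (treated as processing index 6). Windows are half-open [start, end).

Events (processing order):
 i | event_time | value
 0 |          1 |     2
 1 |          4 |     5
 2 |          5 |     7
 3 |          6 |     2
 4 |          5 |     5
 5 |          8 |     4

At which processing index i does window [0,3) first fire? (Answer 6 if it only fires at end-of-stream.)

i=0 t=1 v=2: → [0,3); WM=-2
i=1 t=4 v=5: → [3,6); WM=1
i=2 t=5 v=7: → [3,6); WM=2
i=3 t=6 v=2: → [6,9); WM=3; [0,3) fires=2
i=4 t=5 v=5: → [3,6); WM=3
i=5 t=8 v=4: → [6,9); WM=5

3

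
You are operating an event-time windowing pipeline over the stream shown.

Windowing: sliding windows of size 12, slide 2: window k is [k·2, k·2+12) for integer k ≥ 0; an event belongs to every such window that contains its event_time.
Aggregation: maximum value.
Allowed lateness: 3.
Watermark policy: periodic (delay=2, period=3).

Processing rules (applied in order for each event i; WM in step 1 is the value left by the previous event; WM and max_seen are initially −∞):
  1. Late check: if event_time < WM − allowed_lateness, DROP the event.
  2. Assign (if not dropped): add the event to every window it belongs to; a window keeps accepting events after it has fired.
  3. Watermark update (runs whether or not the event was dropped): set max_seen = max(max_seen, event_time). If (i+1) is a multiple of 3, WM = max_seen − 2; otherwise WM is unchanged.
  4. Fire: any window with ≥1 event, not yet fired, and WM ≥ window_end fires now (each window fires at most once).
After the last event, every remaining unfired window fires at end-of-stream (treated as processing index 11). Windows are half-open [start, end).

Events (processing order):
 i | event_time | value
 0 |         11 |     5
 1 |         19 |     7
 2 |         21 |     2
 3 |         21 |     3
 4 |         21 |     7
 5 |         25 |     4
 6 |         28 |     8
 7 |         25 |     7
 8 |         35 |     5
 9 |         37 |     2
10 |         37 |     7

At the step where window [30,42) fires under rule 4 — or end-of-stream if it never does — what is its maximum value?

7

i=0 t=11 v=5: → [10,22),[8,20),[6,18),[4,16),[2,14),[0,12); WM=−∞
i=1 t=19 v=7: → [18,30),[16,28),[14,26),[12,24),[10,22),[8,20); WM=−∞
i=2 t=21 v=2: → [20,32),[18,30),[16,28),[14,26),[12,24),[10,22); WM=19; [0,12) fires=5 [2,14) fires=5 [4,16) fires=5 [6,18) fires=5
i=3 t=21 v=3: → [20,32),[18,30),[16,28),[14,26),[12,24),[10,22); WM=19
i=4 t=21 v=7: → [20,32),[18,30),[16,28),[14,26),[12,24),[10,22); WM=19
i=5 t=25 v=4: → [24,36),[22,34),[20,32),[18,30),[16,28),[14,26); WM=23; [8,20) fires=7 [10,22) fires=7
i=6 t=28 v=8: → [28,40),[26,38),[24,36),[22,34),[20,32),[18,30); WM=23
i=7 t=25 v=7: → [24,36),[22,34),[20,32),[18,30),[16,28),[14,26); WM=23
i=8 t=35 v=5: → [34,46),[32,44),[30,42),[28,40),[26,38),[24,36); WM=33; [12,24) fires=7 [14,26) fires=7 [16,28) fires=7 [18,30) fires=8 [20,32) fires=8
i=9 t=37 v=2: → [36,48),[34,46),[32,44),[30,42),[28,40),[26,38); WM=33
i=10 t=37 v=7: → [36,48),[34,46),[32,44),[30,42),[28,40),[26,38); WM=33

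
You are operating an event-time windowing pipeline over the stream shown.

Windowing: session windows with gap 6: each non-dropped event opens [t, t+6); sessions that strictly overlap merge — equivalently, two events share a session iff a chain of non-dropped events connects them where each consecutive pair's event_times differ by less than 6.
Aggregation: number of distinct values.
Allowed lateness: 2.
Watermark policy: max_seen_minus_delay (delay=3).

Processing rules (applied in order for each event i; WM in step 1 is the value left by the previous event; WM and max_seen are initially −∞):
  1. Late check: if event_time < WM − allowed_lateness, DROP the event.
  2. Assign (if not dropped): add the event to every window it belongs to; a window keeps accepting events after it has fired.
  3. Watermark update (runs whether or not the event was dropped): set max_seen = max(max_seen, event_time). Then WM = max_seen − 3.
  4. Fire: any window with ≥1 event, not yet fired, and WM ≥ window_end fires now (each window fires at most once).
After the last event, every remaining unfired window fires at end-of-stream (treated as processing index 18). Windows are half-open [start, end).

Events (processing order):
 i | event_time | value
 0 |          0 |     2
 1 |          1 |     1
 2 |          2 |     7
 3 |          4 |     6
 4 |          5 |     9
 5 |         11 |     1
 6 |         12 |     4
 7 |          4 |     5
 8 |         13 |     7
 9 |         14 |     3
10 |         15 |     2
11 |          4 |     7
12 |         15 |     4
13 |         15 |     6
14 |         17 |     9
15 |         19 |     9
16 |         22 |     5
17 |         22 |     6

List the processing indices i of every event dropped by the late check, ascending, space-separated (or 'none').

7 11

i=0 t=0 v=2: → [0,6); WM=-3
i=1 t=1 v=1: → [0,7); WM=-2
i=2 t=2 v=7: → [0,8); WM=-1
i=3 t=4 v=6: → [0,10); WM=1
i=4 t=5 v=9: → [0,11); WM=2
i=5 t=11 v=1: → [11,17); WM=8
i=6 t=12 v=4: → [11,18); WM=9
i=7 t=4 v=5: DROP (t<9-2); WM=9
i=8 t=13 v=7: → [11,19); WM=10
i=9 t=14 v=3: → [11,20); WM=11
i=10 t=15 v=2: → [11,21); WM=12
i=11 t=4 v=7: DROP (t<12-2); WM=12
i=12 t=15 v=4: → [11,21); WM=12
i=13 t=15 v=6: → [11,21); WM=12
i=14 t=17 v=9: → [11,23); WM=14
i=15 t=19 v=9: → [11,25); WM=16
i=16 t=22 v=5: → [11,28); WM=19
i=17 t=22 v=6: → [11,28); WM=19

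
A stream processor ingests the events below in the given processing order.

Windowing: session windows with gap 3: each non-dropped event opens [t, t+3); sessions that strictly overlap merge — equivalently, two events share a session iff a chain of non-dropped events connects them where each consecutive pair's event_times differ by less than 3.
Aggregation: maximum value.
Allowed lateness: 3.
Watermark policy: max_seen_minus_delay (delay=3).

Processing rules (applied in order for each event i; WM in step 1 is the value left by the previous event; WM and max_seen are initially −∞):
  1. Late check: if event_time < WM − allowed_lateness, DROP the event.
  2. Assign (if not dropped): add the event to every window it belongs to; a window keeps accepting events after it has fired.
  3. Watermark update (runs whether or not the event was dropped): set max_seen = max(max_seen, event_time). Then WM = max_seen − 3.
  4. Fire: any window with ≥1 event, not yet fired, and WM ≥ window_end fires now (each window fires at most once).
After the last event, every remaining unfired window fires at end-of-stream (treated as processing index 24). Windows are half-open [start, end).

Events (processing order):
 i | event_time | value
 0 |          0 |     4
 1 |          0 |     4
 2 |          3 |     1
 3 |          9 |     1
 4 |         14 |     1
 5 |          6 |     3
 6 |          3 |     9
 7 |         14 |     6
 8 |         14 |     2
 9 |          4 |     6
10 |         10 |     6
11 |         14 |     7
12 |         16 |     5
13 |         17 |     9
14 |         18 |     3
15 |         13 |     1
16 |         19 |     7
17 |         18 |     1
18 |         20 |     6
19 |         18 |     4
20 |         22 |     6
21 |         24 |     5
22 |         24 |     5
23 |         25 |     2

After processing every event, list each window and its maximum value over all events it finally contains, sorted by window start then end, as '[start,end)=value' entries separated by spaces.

[0,3)=4 [3,6)=1 [9,13)=6 [13,28)=9

i=0 t=0 v=4: → [0,3); WM=-3
i=1 t=0 v=4: → [0,3); WM=-3
i=2 t=3 v=1: → [3,6); WM=0
i=3 t=9 v=1: → [9,12); WM=6
i=4 t=14 v=1: → [14,17); WM=11
i=5 t=6 v=3: DROP (t<11-3); WM=11
i=6 t=3 v=9: DROP (t<11-3); WM=11
i=7 t=14 v=6: → [14,17); WM=11
i=8 t=14 v=2: → [14,17); WM=11
i=9 t=4 v=6: DROP (t<11-3); WM=11
i=10 t=10 v=6: → [9,13); WM=11
i=11 t=14 v=7: → [14,17); WM=11
i=12 t=16 v=5: → [14,19); WM=13
i=13 t=17 v=9: → [14,20); WM=14
i=14 t=18 v=3: → [14,21); WM=15
i=15 t=13 v=1: → [13,21); WM=15
i=16 t=19 v=7: → [13,22); WM=16
i=17 t=18 v=1: → [13,22); WM=16
i=18 t=20 v=6: → [13,23); WM=17
i=19 t=18 v=4: → [13,23); WM=17
i=20 t=22 v=6: → [13,25); WM=19
i=21 t=24 v=5: → [13,27); WM=21
i=22 t=24 v=5: → [13,27); WM=21
i=23 t=25 v=2: → [13,28); WM=22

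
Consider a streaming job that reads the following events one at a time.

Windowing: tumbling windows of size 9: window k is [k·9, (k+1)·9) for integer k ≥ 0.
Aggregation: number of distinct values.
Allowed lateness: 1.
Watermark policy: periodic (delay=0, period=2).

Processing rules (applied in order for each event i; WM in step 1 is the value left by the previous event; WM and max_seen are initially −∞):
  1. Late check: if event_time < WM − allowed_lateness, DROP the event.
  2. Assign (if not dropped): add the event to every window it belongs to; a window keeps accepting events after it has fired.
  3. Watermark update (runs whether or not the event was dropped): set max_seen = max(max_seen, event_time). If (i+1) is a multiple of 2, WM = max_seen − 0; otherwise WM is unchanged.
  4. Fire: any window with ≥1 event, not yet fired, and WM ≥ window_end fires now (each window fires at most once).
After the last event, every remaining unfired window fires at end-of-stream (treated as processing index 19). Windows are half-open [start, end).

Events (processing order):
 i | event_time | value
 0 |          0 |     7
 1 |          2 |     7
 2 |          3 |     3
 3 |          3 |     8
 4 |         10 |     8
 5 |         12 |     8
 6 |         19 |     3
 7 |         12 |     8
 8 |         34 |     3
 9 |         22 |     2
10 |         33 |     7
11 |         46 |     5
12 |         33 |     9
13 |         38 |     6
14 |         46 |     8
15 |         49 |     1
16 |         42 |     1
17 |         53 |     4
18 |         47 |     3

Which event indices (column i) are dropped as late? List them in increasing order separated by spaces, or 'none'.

i=0 t=0 v=7: → [0,9); WM=−∞
i=1 t=2 v=7: → [0,9); WM=2
i=2 t=3 v=3: → [0,9); WM=2
i=3 t=3 v=8: → [0,9); WM=3
i=4 t=10 v=8: → [9,18); WM=3
i=5 t=12 v=8: → [9,18); WM=12; [0,9) fires=3
i=6 t=19 v=3: → [18,27); WM=12
i=7 t=12 v=8: → [9,18); WM=19; [9,18) fires=1
i=8 t=34 v=3: → [27,36); WM=19
i=9 t=22 v=2: → [18,27); WM=34; [18,27) fires=2
i=10 t=33 v=7: → [27,36); WM=34
i=11 t=46 v=5: → [45,54); WM=46; [27,36) fires=2
i=12 t=33 v=9: DROP (t<46-1); WM=46
i=13 t=38 v=6: DROP (t<46-1); WM=46
i=14 t=46 v=8: → [45,54); WM=46
i=15 t=49 v=1: → [45,54); WM=49
i=16 t=42 v=1: DROP (t<49-1); WM=49
i=17 t=53 v=4: → [45,54); WM=53
i=18 t=47 v=3: DROP (t<53-1); WM=53

12 13 16 18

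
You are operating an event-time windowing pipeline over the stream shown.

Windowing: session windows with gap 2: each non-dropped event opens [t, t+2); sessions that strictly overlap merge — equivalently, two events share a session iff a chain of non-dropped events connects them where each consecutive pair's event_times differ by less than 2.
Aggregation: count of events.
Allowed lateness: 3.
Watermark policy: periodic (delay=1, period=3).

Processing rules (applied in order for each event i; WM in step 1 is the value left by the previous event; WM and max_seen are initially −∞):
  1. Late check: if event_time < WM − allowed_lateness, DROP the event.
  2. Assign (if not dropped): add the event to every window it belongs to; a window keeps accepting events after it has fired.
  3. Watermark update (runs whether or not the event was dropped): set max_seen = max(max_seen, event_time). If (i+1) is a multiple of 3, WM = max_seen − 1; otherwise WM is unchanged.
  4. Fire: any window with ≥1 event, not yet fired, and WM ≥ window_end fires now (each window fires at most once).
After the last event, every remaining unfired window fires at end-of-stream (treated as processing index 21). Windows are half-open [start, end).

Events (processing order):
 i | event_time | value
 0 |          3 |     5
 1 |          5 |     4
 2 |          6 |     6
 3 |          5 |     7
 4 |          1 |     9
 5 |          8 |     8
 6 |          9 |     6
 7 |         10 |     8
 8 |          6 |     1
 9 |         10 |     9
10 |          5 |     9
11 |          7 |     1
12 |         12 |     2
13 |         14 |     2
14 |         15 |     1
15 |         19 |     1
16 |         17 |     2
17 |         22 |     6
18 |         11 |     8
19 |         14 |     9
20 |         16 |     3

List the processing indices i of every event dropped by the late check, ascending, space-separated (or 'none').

4 10 18 19 20

i=0 t=3 v=5: → [3,5); WM=−∞
i=1 t=5 v=4: → [5,7); WM=−∞
i=2 t=6 v=6: → [5,8); WM=5
i=3 t=5 v=7: → [5,8); WM=5
i=4 t=1 v=9: DROP (t<5-3); WM=5
i=5 t=8 v=8: → [8,10); WM=7
i=6 t=9 v=6: → [8,11); WM=7
i=7 t=10 v=8: → [8,12); WM=7
i=8 t=6 v=1: → [5,8); WM=9
i=9 t=10 v=9: → [8,12); WM=9
i=10 t=5 v=9: DROP (t<9-3); WM=9
i=11 t=7 v=1: → [5,12); WM=9
i=12 t=12 v=2: → [12,14); WM=9
i=13 t=14 v=2: → [14,16); WM=9
i=14 t=15 v=1: → [14,17); WM=14
i=15 t=19 v=1: → [19,21); WM=14
i=16 t=17 v=2: → [17,19); WM=14
i=17 t=22 v=6: → [22,24); WM=21
i=18 t=11 v=8: DROP (t<21-3); WM=21
i=19 t=14 v=9: DROP (t<21-3); WM=21
i=20 t=16 v=3: DROP (t<21-3); WM=21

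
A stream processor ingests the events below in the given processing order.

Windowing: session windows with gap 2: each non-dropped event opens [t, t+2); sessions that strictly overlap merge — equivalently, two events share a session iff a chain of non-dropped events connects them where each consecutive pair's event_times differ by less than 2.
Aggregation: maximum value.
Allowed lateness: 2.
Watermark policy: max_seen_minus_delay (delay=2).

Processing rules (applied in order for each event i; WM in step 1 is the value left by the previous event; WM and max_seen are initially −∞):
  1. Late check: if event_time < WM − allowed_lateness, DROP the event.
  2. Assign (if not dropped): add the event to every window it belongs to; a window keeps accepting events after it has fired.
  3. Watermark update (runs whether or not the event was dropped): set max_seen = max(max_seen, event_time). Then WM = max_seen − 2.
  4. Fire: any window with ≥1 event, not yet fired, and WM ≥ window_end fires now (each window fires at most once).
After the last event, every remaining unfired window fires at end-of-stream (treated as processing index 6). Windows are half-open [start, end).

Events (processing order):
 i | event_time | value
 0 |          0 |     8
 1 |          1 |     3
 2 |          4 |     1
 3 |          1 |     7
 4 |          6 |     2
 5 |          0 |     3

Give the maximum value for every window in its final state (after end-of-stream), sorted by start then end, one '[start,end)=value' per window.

[0,3)=8 [4,6)=1 [6,8)=2

i=0 t=0 v=8: → [0,2); WM=-2
i=1 t=1 v=3: → [0,3); WM=-1
i=2 t=4 v=1: → [4,6); WM=2
i=3 t=1 v=7: → [0,3); WM=2
i=4 t=6 v=2: → [6,8); WM=4
i=5 t=0 v=3: DROP (t<4-2); WM=4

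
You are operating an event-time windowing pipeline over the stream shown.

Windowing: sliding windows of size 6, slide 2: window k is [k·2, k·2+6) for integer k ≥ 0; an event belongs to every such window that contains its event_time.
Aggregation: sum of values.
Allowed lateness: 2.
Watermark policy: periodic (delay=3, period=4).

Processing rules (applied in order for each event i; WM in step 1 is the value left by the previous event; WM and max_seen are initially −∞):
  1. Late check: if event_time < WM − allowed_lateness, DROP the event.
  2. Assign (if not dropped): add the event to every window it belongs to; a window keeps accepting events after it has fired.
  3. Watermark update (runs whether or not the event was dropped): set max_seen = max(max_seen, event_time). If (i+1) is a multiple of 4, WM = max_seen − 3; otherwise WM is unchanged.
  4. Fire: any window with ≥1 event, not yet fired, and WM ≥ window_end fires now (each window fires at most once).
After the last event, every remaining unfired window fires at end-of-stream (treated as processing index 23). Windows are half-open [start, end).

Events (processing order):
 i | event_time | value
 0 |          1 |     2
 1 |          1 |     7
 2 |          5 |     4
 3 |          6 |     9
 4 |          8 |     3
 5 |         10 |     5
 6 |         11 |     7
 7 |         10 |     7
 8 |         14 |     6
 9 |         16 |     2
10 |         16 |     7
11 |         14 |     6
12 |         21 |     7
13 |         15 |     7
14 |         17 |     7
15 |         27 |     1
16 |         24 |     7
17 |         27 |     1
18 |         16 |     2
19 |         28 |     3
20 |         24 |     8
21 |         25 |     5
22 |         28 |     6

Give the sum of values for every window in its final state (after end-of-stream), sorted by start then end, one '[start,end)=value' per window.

[0,6)=13 [2,8)=13 [4,10)=16 [6,12)=31 [8,14)=22 [10,16)=38 [12,18)=35 [14,20)=35 [16,22)=23 [18,24)=7 [20,26)=27 [22,28)=22 [24,30)=31 [26,32)=11 [28,34)=9

i=0 t=1 v=2: → [0,6); WM=−∞
i=1 t=1 v=7: → [0,6); WM=−∞
i=2 t=5 v=4: → [4,10),[2,8),[0,6); WM=−∞
i=3 t=6 v=9: → [6,12),[4,10),[2,8); WM=3
i=4 t=8 v=3: → [8,14),[6,12),[4,10); WM=3
i=5 t=10 v=5: → [10,16),[8,14),[6,12); WM=3
i=6 t=11 v=7: → [10,16),[8,14),[6,12); WM=3
i=7 t=10 v=7: → [10,16),[8,14),[6,12); WM=8; [0,6) fires=13 [2,8) fires=13
i=8 t=14 v=6: → [14,20),[12,18),[10,16); WM=8
i=9 t=16 v=2: → [16,22),[14,20),[12,18); WM=8
i=10 t=16 v=7: → [16,22),[14,20),[12,18); WM=8
i=11 t=14 v=6: → [14,20),[12,18),[10,16); WM=13; [4,10) fires=16 [6,12) fires=31
i=12 t=21 v=7: → [20,26),[18,24),[16,22); WM=13
i=13 t=15 v=7: → [14,20),[12,18),[10,16); WM=13
i=14 t=17 v=7: → [16,22),[14,20),[12,18); WM=13
i=15 t=27 v=1: → [26,32),[24,30),[22,28); WM=24; [8,14) fires=22 [10,16) fires=38 [12,18) fires=35 [14,20) fires=35 [16,22) fires=23 [18,24) fires=7
i=16 t=24 v=7: → [24,30),[22,28),[20,26); WM=24
i=17 t=27 v=1: → [26,32),[24,30),[22,28); WM=24
i=18 t=16 v=2: DROP (t<24-2); WM=24
i=19 t=28 v=3: → [28,34),[26,32),[24,30); WM=25
i=20 t=24 v=8: → [24,30),[22,28),[20,26); WM=25
i=21 t=25 v=5: → [24,30),[22,28),[20,26); WM=25
i=22 t=28 v=6: → [28,34),[26,32),[24,30); WM=25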